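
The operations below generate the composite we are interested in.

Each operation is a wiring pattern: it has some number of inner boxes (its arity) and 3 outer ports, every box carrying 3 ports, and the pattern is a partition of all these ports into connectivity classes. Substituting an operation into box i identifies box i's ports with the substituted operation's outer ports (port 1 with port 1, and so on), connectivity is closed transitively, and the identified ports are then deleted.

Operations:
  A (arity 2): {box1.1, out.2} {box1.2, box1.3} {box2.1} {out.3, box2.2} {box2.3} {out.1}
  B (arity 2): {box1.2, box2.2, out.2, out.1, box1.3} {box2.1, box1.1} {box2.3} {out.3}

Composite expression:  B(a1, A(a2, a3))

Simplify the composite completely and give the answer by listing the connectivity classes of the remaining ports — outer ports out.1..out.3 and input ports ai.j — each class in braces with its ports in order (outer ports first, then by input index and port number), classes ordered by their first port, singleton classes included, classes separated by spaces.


{out.1, out.2, a1.2, a1.3, a2.1} {out.3} {a1.1} {a2.2, a2.3} {a3.1} {a3.2} {a3.3}

Substituting into B glues patterns; closure does the rest.
composing A on (a2, a3), with out.j its own outer ports: {out.1} {out.2, a2.1} {out.3, a3.2} {a2.2, a2.3} {a3.1} {a3.3}
composing B on (a1, a2, a3), with out.j its own outer ports: {out.1, out.2, a1.2, a1.3, a2.1} {out.3} {a1.1} {a2.2, a2.3} {a3.1} {a3.2} {a3.3}


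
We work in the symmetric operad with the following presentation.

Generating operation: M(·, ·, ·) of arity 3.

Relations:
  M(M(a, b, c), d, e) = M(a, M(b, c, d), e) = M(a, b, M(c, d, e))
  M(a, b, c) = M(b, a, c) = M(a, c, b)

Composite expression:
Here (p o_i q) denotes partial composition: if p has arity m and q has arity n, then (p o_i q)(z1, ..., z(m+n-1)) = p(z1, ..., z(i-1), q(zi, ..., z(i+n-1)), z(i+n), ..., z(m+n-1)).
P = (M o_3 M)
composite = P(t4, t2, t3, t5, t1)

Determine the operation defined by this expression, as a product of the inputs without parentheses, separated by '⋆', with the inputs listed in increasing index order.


t1 ⋆ t2 ⋆ t3 ⋆ t4 ⋆ t5

Both nesting and order wash out for M; what remains is which t's occur.
M(t3, t5, t1) linearizes to t3 ⋆ t5 ⋆ t1
M(t4, t2, M(t3, t5, t1)) linearizes to t4 ⋆ t2 ⋆ t3 ⋆ t5 ⋆ t1
the factors in increasing index order: t1 ⋆ t2 ⋆ t3 ⋆ t4 ⋆ t5


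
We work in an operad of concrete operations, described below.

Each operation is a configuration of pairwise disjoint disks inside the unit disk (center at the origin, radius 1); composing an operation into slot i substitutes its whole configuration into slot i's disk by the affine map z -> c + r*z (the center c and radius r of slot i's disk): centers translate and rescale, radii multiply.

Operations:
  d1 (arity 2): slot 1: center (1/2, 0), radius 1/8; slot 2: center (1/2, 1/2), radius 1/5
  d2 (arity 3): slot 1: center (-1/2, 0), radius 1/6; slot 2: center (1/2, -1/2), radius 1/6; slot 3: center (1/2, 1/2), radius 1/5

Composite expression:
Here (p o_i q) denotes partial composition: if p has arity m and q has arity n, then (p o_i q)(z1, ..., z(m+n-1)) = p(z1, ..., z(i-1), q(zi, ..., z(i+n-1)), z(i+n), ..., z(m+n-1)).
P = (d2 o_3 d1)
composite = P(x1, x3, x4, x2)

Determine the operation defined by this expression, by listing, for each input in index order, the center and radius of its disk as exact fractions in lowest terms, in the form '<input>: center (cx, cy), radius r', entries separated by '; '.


x1: center (-1/2, 0), radius 1/6; x2: center (3/5, 3/5), radius 1/25; x3: center (1/2, -1/2), radius 1/6; x4: center (3/5, 1/2), radius 1/40


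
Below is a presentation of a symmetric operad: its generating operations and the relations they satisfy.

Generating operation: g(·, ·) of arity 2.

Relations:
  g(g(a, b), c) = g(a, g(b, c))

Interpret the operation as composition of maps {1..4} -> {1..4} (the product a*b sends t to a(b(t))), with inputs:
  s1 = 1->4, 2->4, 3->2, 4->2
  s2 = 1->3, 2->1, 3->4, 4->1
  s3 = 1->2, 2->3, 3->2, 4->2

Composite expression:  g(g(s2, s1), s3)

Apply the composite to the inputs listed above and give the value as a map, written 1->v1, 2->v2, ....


g(s2, s1) = 1->1, 2->1, 3->1, 4->1
g(g(s2, s1), s3) = 1->1, 2->1, 3->1, 4->1

1->1, 2->1, 3->1, 4->1


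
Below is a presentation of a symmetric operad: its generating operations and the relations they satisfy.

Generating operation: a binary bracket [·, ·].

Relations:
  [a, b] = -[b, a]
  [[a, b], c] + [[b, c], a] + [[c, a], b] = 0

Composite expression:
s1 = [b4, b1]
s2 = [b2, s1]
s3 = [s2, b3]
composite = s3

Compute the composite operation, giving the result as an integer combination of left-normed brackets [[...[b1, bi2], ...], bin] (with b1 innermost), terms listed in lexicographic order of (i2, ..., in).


[[[b1, b4], b2], b3]

Antisymmetry and Jacobi reduce to b1-anchored left-normed brackets.
Composite bracket: [[b2, [b4, b1]], b3]
Expanding via [a, b] = ab - ba: 8 signed words (2^3 = 8).
The b1-initial words carry the normal form:
  sign of b1b4b2b3 is +1, so it contributes +[[[b1, b4], b2], b3]


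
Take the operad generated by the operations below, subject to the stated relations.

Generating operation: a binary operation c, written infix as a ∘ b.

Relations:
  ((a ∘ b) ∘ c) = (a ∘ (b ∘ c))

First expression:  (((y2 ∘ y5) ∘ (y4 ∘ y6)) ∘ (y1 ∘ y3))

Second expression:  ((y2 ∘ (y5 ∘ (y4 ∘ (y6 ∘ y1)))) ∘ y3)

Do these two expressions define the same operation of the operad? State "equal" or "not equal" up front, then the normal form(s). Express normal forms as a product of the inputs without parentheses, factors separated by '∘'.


equal; both compose to y2 ∘ y5 ∘ y4 ∘ y6 ∘ y1 ∘ y3

Normal form of the first expression: y2 ∘ y5 ∘ y4 ∘ y6 ∘ y1 ∘ y3
Normal form of the second expression: y2 ∘ y5 ∘ y4 ∘ y6 ∘ y1 ∘ y3
Same normal form: equal.


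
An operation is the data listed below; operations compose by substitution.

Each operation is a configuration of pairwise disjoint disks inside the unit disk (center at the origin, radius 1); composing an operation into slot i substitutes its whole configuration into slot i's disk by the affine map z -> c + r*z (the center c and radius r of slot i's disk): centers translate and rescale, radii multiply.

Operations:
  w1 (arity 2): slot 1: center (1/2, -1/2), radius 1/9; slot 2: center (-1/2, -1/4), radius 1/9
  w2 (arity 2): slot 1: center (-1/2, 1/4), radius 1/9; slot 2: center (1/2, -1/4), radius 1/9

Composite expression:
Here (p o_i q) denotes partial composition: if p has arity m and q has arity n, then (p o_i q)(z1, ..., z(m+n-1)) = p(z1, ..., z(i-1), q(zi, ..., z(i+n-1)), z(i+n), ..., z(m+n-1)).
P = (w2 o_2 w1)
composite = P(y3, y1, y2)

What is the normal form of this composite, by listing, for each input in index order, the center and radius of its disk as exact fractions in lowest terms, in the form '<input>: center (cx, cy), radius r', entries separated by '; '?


y1: center (5/9, -11/36), radius 1/81; y2: center (4/9, -5/18), radius 1/81; y3: center (-1/2, 1/4), radius 1/9


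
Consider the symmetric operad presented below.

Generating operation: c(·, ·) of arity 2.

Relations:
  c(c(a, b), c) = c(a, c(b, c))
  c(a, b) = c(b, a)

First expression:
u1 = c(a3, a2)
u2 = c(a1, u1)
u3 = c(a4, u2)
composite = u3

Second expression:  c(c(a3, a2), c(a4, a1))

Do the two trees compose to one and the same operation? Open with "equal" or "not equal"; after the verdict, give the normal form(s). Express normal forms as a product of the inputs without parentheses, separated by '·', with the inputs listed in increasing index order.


equal: each reduces to a1 · a2 · a3 · a4

The first expression, normalized: a1 · a2 · a3 · a4
The second expression, normalized: a1 · a2 · a3 · a4
Same normal form: equal.


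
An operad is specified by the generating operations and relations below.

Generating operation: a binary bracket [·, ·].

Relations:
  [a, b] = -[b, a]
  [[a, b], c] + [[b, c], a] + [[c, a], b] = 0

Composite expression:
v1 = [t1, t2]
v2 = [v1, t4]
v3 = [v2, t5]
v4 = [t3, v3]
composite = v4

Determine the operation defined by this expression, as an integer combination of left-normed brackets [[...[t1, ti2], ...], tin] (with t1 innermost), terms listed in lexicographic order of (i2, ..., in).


A multilinear Lie element is pinned by t1-initial words (t1 innermost).
Composite bracket: [t3, [[[t1, t2], t4], t5]]
Under [a, b] = ab - ba we get 16 signed associative words (2^4 = 16).
Only words starting with t1 matter:
  sign of t1t2t4t5t3 is -1, so it contributes -[[[[t1, t2], t4], t5], t3]

-[[[[t1, t2], t4], t5], t3]


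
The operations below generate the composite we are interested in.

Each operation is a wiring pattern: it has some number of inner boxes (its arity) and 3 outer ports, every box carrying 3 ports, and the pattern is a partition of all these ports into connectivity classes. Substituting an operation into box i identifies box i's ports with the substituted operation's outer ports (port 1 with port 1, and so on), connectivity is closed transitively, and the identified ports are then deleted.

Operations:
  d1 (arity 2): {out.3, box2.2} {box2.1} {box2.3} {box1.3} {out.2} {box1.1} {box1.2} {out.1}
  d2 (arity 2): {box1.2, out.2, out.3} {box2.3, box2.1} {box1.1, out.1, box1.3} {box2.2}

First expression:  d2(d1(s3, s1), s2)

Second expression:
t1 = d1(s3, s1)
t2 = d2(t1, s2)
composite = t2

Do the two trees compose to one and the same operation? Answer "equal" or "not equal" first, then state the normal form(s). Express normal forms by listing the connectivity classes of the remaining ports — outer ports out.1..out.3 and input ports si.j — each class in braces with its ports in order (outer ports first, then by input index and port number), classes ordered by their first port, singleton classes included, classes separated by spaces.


equal: each reduces to {out.1, s1.2} {out.2, out.3} {s1.1} {s1.3} {s2.1, s2.3} {s2.2} {s3.1} {s3.2} {s3.3}

In normal form, the first expression is {out.1, s1.2} {out.2, out.3} {s1.1} {s1.3} {s2.1, s2.3} {s2.2} {s3.1} {s3.2} {s3.3}
In normal form, the second expression is {out.1, s1.2} {out.2, out.3} {s1.1} {s1.3} {s2.1, s2.3} {s2.2} {s3.1} {s3.2} {s3.3}
Same normal form: equal.


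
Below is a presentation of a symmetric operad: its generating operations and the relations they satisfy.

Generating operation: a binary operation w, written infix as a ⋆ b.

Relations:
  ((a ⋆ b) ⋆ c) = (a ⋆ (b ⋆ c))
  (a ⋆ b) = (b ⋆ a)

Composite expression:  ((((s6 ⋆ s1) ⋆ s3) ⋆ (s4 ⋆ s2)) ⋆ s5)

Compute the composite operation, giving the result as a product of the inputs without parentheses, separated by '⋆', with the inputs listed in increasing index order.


s1 ⋆ s2 ⋆ s3 ⋆ s4 ⋆ s5 ⋆ s6


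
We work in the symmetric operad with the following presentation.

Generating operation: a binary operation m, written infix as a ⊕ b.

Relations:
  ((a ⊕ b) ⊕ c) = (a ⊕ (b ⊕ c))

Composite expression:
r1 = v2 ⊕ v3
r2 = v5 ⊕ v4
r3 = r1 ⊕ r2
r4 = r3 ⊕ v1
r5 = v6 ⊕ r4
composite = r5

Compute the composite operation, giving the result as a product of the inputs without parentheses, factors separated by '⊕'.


v6 ⊕ v2 ⊕ v3 ⊕ v5 ⊕ v4 ⊕ v1


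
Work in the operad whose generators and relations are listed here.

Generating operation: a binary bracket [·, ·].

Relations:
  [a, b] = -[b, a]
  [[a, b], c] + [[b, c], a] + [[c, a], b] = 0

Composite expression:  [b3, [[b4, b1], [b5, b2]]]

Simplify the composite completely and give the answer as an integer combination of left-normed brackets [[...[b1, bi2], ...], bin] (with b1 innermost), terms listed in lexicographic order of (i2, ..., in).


Antisymmetry and Jacobi reduce to b1-anchored left-normed brackets.
Composite bracket: [b3, [[b4, b1], [b5, b2]]]
Each bracket splits as ab - ba, giving 16 signed words (2^4 = 16).
Only words starting with b1 matter:
  b1b4b2b5b3 (sign -1) contributes -[[[[b1, b4], b2], b5], b3]
  b1b4b5b2b3 (sign +1) contributes +[[[[b1, b4], b5], b2], b3]

-[[[[b1, b4], b2], b5], b3] + [[[[b1, b4], b5], b2], b3]


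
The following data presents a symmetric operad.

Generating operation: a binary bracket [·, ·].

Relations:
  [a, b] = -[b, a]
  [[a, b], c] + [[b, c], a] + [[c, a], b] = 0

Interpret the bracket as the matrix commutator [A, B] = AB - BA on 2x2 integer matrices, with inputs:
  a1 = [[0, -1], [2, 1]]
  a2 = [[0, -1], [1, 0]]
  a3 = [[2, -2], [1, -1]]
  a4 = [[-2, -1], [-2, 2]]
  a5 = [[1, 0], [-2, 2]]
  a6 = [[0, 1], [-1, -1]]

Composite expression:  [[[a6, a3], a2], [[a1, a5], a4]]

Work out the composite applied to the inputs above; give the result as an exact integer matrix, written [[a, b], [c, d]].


[[64, 152], [424, -64]]

[a6, a3] = [[-1, -5], [-4, 1]]
[[a6, a3], a2] = [[-9, 2], [2, 9]]
[a1, a5] = [[2, -1], [-4, -2]]
[[a1, a5], a4] = [[-2, -8], [24, 2]]
[[[a6, a3], a2], [[a1, a5], a4]] = [[64, 152], [424, -64]]


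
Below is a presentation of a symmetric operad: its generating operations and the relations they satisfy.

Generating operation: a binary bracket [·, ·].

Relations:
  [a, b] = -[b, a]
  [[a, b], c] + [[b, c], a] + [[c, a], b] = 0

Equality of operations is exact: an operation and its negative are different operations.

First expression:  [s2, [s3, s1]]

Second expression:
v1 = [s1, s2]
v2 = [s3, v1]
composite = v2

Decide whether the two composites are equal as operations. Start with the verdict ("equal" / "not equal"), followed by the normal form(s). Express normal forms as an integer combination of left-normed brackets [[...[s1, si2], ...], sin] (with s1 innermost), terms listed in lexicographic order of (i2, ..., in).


not equal; first: [[s1, s3], s2]; second: -[[s1, s2], s3]


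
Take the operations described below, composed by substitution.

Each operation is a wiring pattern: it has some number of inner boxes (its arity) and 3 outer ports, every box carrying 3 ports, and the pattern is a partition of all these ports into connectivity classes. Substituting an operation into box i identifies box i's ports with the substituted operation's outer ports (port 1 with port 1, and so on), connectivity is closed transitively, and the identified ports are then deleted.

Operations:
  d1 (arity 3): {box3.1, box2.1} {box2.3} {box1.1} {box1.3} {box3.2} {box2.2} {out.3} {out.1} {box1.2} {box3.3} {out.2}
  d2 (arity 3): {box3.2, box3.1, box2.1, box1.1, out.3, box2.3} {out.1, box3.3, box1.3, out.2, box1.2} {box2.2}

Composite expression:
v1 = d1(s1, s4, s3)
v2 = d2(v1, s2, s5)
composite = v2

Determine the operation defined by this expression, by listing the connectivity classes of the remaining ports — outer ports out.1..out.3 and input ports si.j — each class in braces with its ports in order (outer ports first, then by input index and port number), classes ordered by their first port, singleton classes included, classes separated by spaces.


Two ports join when wires chain via d2-identified ports.
the subtree at d1 composes to {out.1} {out.2} {out.3} {s1.1} {s1.2} {s1.3} {s3.1, s4.1} {s3.2} {s3.3} {s4.2} {s4.3} on (s1, s4, s3); out.j = own outer ports
the subtree at d2 composes to {out.1, out.2, s5.3} {out.3, s2.1, s2.3, s5.1, s5.2} {s1.1} {s1.2} {s1.3} {s2.2} {s3.1, s4.1} {s3.2} {s3.3} {s4.2} {s4.3} on (s1, s4, s3, s2, s5); out.j = own outer ports

{out.1, out.2, s5.3} {out.3, s2.1, s2.3, s5.1, s5.2} {s1.1} {s1.2} {s1.3} {s2.2} {s3.1, s4.1} {s3.2} {s3.3} {s4.2} {s4.3}


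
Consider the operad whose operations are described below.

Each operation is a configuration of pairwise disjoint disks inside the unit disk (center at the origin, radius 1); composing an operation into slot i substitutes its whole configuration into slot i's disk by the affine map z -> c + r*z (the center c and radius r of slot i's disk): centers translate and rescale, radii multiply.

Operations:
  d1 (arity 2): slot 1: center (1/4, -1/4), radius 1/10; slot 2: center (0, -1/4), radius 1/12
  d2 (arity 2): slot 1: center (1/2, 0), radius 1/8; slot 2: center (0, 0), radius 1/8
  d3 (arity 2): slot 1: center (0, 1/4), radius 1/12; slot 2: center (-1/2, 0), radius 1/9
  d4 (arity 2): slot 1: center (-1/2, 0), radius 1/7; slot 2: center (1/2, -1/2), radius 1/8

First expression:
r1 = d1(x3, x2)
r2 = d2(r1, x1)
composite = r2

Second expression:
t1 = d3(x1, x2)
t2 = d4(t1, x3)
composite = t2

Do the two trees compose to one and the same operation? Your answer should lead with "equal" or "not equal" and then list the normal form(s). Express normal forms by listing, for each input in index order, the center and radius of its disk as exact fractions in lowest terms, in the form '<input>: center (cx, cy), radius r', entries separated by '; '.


not equal; the first gives x1: center (0, 0), radius 1/8; x2: center (1/2, -1/32), radius 1/96; x3: center (17/32, -1/32), radius 1/80 and the second x1: center (-1/2, 1/28), radius 1/84; x2: center (-4/7, 0), radius 1/63; x3: center (1/2, -1/2), radius 1/8


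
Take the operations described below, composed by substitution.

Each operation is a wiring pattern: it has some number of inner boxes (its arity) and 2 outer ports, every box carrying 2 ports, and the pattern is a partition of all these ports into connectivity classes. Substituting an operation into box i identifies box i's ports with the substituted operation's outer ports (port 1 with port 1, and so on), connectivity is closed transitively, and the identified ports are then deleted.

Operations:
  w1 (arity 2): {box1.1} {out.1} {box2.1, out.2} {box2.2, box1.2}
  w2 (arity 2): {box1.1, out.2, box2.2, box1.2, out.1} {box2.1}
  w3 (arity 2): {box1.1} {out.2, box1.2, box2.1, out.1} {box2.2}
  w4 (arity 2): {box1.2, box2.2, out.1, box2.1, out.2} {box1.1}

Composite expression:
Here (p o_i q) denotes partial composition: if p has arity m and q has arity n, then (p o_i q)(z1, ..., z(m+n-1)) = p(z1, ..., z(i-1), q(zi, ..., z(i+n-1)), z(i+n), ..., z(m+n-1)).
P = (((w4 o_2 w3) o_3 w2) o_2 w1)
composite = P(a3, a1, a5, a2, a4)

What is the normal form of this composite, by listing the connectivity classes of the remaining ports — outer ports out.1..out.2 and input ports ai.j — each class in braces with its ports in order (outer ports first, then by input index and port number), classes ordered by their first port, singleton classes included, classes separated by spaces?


{out.1, out.2, a2.1, a2.2, a3.2, a4.2, a5.1} {a1.1} {a1.2, a5.2} {a3.1} {a4.1}

Two ports join when wires chain via w4-identified ports.
composing w1 on (a1, a5), with out.j its own outer ports: {out.1} {out.2, a5.1} {a1.1} {a1.2, a5.2}
composing w2 on (a2, a4), with out.j its own outer ports: {out.1, out.2, a2.1, a2.2, a4.2} {a4.1}
composing w3 on (a1, a5, a2, a4), with out.j its own outer ports: {out.1, out.2, a2.1, a2.2, a4.2, a5.1} {a1.1} {a1.2, a5.2} {a4.1}
composing w4 on (a3, a1, a5, a2, a4), with out.j its own outer ports: {out.1, out.2, a2.1, a2.2, a3.2, a4.2, a5.1} {a1.1} {a1.2, a5.2} {a3.1} {a4.1}


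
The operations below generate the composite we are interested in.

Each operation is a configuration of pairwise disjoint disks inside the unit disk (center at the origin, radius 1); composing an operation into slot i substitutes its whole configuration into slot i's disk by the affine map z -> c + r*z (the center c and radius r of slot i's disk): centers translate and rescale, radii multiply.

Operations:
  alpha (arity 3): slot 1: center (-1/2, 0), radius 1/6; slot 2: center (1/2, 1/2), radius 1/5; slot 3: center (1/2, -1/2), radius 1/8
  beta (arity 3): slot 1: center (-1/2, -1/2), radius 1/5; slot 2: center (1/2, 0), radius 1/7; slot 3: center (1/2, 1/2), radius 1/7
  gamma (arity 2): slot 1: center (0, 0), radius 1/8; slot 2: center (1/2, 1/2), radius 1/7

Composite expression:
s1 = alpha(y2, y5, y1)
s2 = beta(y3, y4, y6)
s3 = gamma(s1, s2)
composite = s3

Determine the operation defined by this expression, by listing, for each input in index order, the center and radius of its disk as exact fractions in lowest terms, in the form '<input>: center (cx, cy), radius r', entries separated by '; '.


y1: center (1/16, -1/16), radius 1/64; y2: center (-1/16, 0), radius 1/48; y3: center (3/7, 3/7), radius 1/35; y4: center (4/7, 1/2), radius 1/49; y5: center (1/16, 1/16), radius 1/40; y6: center (4/7, 4/7), radius 1/49

Each y-disk chains the slot maps above it in gamma; radii multiply.
tracing y2 down its 2-map path: center (-1/16, 0), radius 1/48
tracing y5 down its 2-map path: center (1/16, 1/16), radius 1/40
tracing y1 down its 2-map path: center (1/16, -1/16), radius 1/64
tracing y3 down its 2-map path: center (3/7, 3/7), radius 1/35
tracing y4 down its 2-map path: center (4/7, 1/2), radius 1/49
tracing y6 down its 2-map path: center (4/7, 4/7), radius 1/49


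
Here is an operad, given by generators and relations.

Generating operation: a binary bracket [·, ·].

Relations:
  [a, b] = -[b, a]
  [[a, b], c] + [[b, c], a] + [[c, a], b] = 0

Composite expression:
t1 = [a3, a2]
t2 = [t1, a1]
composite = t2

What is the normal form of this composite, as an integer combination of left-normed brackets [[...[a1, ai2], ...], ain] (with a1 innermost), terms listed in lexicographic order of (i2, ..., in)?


[[a1, a2], a3] - [[a1, a3], a2]

Left-normed coefficients sit on the a1-initial expansion words.
Composite bracket: [[a3, a2], a1]
Applying ab - ba throughout gives 4 signed words (2^2 = 4).
Only words starting with a1 matter:
  word a1a2a3 has sign +1, contributing +[[a1, a2], a3]
  word a1a3a2 has sign -1, contributing -[[a1, a3], a2]


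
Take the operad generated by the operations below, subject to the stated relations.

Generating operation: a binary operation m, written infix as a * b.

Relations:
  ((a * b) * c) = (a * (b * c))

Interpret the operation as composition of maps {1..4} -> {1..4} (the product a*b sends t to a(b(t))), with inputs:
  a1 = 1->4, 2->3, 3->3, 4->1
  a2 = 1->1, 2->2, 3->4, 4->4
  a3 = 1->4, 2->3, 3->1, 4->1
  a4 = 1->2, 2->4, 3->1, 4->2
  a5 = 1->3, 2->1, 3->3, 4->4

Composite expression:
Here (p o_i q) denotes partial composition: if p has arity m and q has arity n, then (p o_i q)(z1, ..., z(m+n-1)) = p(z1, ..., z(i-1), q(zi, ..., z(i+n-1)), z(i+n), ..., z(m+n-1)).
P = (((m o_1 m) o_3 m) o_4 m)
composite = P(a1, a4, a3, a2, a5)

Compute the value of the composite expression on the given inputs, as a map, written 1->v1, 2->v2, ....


1->3, 2->3, 3->3, 4->3

(a1 * a4) = 1->3, 2->1, 3->4, 4->3
(a2 * a5) = 1->4, 2->1, 3->4, 4->4
(a3 * (a2 * a5)) = 1->1, 2->4, 3->1, 4->1
((a1 * a4) * (a3 * (a2 * a5))) = 1->3, 2->3, 3->3, 4->3


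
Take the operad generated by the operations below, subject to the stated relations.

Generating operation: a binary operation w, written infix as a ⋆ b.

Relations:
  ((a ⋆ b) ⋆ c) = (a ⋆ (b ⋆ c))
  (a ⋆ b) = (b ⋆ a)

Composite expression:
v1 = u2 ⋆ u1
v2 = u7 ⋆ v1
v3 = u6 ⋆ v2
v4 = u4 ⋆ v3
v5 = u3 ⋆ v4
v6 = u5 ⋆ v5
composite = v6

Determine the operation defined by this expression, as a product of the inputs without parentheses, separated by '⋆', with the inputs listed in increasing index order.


Shape and order are irrelevant to w; the u-input set decides.
(u2 ⋆ u1) flattens to u2 ⋆ u1
(u7 ⋆ (u2 ⋆ u1)) flattens to u7 ⋆ u2 ⋆ u1
(u6 ⋆ (u7 ⋆ (u2 ⋆ u1))) flattens to u6 ⋆ u7 ⋆ u2 ⋆ u1
(u4 ⋆ (u6 ⋆ (u7 ⋆ (u2 ⋆ u1)))) flattens to u4 ⋆ u6 ⋆ u7 ⋆ u2 ⋆ u1
(u3 ⋆ (u4 ⋆ (u6 ⋆ (u7 ⋆ (u2 ⋆ u1))))) flattens to u3 ⋆ u4 ⋆ u6 ⋆ u7 ⋆ u2 ⋆ u1
(u5 ⋆ (u3 ⋆ (u4 ⋆ (u6 ⋆ (u7 ⋆ (u2 ⋆ u1)))))) flattens to u5 ⋆ u3 ⋆ u4 ⋆ u6 ⋆ u7 ⋆ u2 ⋆ u1
commutativity sorts the factors: u1 ⋆ u2 ⋆ u3 ⋆ u4 ⋆ u5 ⋆ u6 ⋆ u7

u1 ⋆ u2 ⋆ u3 ⋆ u4 ⋆ u5 ⋆ u6 ⋆ u7


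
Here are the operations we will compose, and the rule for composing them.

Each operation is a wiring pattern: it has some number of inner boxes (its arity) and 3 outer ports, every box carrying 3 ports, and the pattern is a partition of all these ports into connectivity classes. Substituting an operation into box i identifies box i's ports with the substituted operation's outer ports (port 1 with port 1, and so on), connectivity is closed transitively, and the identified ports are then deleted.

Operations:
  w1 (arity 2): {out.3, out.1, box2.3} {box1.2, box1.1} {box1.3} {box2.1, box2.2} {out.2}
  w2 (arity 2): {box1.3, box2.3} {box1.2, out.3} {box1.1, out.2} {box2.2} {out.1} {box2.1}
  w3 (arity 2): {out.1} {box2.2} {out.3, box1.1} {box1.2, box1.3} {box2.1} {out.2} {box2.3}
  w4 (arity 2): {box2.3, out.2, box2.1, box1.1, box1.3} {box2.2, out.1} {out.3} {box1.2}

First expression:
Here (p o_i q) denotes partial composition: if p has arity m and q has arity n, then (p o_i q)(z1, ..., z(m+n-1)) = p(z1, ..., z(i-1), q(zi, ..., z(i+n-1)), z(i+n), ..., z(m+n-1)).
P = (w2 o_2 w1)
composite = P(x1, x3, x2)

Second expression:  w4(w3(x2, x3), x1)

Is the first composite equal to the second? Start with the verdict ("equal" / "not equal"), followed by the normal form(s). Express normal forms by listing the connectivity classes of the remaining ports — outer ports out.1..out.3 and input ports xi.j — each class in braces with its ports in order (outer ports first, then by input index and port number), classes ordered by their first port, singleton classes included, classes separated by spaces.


not equal: they reduce to {out.1} {out.2, x1.1} {out.3, x1.2} {x1.3, x2.3} {x2.1, x2.2} {x3.1, x3.2} {x3.3} and {out.1, x1.2} {out.2, x1.1, x1.3, x2.1} {out.3} {x2.2, x2.3} {x3.1} {x3.2} {x3.3}

Normal form of the first expression: {out.1} {out.2, x1.1} {out.3, x1.2} {x1.3, x2.3} {x2.1, x2.2} {x3.1, x3.2} {x3.3}
Normal form of the second expression: {out.1, x1.2} {out.2, x1.1, x1.3, x2.1} {out.3} {x2.2, x2.3} {x3.1} {x3.2} {x3.3}
Distinct normal forms: not equal.


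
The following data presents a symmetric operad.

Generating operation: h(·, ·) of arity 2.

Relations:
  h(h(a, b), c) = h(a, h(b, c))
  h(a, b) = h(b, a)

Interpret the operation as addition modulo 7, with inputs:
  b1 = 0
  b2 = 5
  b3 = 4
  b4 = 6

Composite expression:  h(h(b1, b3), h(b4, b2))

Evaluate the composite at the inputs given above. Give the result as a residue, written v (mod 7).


1 (mod 7)

h(b1, b3) = 4
h(b4, b2) = 4
h(h(b1, b3), h(b4, b2)) = 1


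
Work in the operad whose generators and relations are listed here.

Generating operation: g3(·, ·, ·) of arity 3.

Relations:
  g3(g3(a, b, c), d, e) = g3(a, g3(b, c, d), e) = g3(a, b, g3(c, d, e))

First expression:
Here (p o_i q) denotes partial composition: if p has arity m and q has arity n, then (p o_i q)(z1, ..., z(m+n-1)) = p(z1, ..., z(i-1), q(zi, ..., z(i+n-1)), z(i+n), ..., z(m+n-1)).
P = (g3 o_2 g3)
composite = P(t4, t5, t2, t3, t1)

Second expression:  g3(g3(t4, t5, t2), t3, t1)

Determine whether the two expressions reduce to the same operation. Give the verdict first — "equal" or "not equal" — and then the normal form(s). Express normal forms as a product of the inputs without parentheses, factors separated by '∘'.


equal: each reduces to t4 ∘ t5 ∘ t2 ∘ t3 ∘ t1

The first expression reduces to t4 ∘ t5 ∘ t2 ∘ t3 ∘ t1
The second expression reduces to t4 ∘ t5 ∘ t2 ∘ t3 ∘ t1
The forms coincide; equal.


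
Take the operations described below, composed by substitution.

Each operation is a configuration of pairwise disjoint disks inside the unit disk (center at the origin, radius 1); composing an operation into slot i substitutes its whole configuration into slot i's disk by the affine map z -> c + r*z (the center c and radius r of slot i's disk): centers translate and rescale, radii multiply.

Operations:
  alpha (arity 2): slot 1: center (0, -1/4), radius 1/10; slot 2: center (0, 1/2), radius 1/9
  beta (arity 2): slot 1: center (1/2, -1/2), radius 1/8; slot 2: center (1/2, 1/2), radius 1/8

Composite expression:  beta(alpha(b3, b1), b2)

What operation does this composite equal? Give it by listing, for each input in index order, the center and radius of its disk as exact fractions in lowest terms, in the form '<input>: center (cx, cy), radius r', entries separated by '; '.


b1: center (1/2, -7/16), radius 1/72; b2: center (1/2, 1/2), radius 1/8; b3: center (1/2, -17/32), radius 1/80

Affine substitution under beta: radii multiply and b-centers shift.
input b3: composing its 2 substitution steps yields center (1/2, -17/32), radius 1/80
input b1: composing its 2 substitution steps yields center (1/2, -7/16), radius 1/72
input b2: composing its 1 substitution step yields center (1/2, 1/2), radius 1/8


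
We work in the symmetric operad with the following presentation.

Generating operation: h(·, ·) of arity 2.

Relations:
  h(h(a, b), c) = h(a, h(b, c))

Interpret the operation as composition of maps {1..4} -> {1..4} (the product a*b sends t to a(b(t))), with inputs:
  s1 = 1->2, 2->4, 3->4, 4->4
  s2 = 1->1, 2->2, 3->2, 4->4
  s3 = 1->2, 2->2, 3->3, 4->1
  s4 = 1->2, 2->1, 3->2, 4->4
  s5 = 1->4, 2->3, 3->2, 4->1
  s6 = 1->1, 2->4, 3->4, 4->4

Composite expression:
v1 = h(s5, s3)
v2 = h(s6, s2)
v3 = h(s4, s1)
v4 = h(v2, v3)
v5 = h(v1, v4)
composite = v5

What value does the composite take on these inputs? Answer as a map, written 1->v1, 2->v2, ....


1->3, 2->4, 3->4, 4->4

h(s5, s3) = 1->3, 2->3, 3->2, 4->4
h(s6, s2) = 1->1, 2->4, 3->4, 4->4
h(s4, s1) = 1->1, 2->4, 3->4, 4->4
h(h(s6, s2), h(s4, s1)) = 1->1, 2->4, 3->4, 4->4
h(h(s5, s3), h(h(s6, s2), h(s4, s1))) = 1->3, 2->4, 3->4, 4->4


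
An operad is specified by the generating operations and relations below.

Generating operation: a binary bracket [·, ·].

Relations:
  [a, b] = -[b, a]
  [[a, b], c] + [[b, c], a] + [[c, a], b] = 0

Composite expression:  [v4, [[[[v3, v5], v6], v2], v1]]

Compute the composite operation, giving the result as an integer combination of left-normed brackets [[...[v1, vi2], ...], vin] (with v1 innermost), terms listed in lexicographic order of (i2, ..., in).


-[[[[[v1, v2], v3], v5], v6], v4] + [[[[[v1, v2], v5], v3], v6], v4] + [[[[[v1, v2], v6], v3], v5], v4] - [[[[[v1, v2], v6], v5], v3], v4] + [[[[[v1, v3], v5], v6], v2], v4] - [[[[[v1, v5], v3], v6], v2], v4] - [[[[[v1, v6], v3], v5], v2], v4] + [[[[[v1, v6], v5], v3], v2], v4]

In the tensor algebra, words opening v1 carry the v1-anchored form.
Composite bracket: [v4, [[[[v3, v5], v6], v2], v1]]
Each bracket splits as ab - ba, giving 32 signed words (2^5 = 32).
Keep just the words that open with v1:
  sign of v1v2v3v5v6v4 is -1, so it contributes -[[[[[v1, v2], v3], v5], v6], v4]
  sign of v1v2v5v3v6v4 is +1, so it contributes +[[[[[v1, v2], v5], v3], v6], v4]
  sign of v1v2v6v3v5v4 is +1, so it contributes +[[[[[v1, v2], v6], v3], v5], v4]
  sign of v1v2v6v5v3v4 is -1, so it contributes -[[[[[v1, v2], v6], v5], v3], v4]
  sign of v1v3v5v6v2v4 is +1, so it contributes +[[[[[v1, v3], v5], v6], v2], v4]
  sign of v1v5v3v6v2v4 is -1, so it contributes -[[[[[v1, v5], v3], v6], v2], v4]
  sign of v1v6v3v5v2v4 is -1, so it contributes -[[[[[v1, v6], v3], v5], v2], v4]
  sign of v1v6v5v3v2v4 is +1, so it contributes +[[[[[v1, v6], v5], v3], v2], v4]


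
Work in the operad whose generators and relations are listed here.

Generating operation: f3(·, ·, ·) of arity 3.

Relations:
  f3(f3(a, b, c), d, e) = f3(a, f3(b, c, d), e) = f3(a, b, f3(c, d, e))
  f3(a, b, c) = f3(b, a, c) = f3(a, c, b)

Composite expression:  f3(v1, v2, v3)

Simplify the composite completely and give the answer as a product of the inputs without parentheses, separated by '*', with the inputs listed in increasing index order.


v1 * v2 * v3

Any arrangement under f3 is one operation, so sort the v-inputs.
f3(v1, v2, v3) flattens to v1 * v2 * v3
rearranged into index order: v1 * v2 * v3


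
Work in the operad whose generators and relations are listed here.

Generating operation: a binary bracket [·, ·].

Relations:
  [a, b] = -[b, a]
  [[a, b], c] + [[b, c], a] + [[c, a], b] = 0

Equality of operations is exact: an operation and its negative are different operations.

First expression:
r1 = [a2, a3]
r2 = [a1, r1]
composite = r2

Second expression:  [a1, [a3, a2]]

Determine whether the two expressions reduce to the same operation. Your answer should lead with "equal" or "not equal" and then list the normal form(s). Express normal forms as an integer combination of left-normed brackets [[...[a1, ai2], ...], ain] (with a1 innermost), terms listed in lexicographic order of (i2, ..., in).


not equal; the first gives [[a1, a2], a3] - [[a1, a3], a2] and the second -[[a1, a2], a3] + [[a1, a3], a2]

The first expression reduces to [[a1, a2], a3] - [[a1, a3], a2]
The second expression reduces to -[[a1, a2], a3] + [[a1, a3], a2]
The forms do not match — not equal.


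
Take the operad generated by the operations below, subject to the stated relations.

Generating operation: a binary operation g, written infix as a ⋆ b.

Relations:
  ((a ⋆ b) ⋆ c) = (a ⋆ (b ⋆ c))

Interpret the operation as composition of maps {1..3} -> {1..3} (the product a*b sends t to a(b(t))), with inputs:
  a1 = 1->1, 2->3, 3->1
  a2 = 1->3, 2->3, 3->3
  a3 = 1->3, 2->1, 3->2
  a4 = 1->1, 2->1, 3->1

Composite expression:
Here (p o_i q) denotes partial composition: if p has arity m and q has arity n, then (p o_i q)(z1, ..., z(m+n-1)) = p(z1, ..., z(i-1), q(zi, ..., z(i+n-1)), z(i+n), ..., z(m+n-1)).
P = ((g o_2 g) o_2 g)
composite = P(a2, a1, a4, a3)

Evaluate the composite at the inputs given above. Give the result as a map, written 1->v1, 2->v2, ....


1->3, 2->3, 3->3


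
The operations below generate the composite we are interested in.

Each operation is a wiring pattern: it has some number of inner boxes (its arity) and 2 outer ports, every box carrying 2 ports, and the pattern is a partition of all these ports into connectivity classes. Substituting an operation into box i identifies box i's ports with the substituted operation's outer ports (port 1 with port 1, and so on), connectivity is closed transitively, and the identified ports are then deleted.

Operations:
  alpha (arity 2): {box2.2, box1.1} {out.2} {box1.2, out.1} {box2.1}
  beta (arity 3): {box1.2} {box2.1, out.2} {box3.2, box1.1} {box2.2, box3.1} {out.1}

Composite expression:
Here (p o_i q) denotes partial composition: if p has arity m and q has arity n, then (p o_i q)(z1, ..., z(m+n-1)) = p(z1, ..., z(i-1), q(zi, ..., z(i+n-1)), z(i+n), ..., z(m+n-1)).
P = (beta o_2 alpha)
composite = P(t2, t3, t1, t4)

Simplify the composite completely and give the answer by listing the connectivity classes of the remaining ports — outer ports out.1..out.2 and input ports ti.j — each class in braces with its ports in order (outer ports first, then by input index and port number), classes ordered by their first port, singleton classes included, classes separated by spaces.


{out.1} {out.2, t3.2} {t1.1} {t1.2, t3.1} {t2.1, t4.2} {t2.2} {t4.1}

After gluing at beta, chains via deleted ports link the t-ports.
alpha over (t3, t1) gives {out.1, t3.2} {out.2} {t1.1} {t1.2, t3.1}, out.j being that stage's outer ports
beta over (t2, t3, t1, t4) gives {out.1} {out.2, t3.2} {t1.1} {t1.2, t3.1} {t2.1, t4.2} {t2.2} {t4.1}, out.j being that stage's outer ports


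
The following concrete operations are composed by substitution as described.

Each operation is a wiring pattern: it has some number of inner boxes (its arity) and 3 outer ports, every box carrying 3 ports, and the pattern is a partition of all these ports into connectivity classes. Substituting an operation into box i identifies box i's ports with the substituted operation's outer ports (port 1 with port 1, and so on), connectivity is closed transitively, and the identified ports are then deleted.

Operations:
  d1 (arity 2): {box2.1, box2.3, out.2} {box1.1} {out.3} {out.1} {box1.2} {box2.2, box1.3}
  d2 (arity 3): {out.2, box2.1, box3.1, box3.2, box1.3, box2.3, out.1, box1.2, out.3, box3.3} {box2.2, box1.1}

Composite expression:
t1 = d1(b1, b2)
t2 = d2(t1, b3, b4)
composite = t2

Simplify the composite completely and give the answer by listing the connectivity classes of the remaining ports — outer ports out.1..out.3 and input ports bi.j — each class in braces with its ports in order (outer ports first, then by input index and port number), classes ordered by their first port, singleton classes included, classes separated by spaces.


{out.1, out.2, out.3, b2.1, b2.3, b3.1, b3.3, b4.1, b4.2, b4.3} {b1.1} {b1.2} {b1.3, b2.2} {b3.2}

Reachability decides: close wires over d2-identified ports.
after d1, the pattern on (b1, b2) reads {out.1} {out.2, b2.1, b2.3} {out.3} {b1.1} {b1.2} {b1.3, b2.2} (out.j = its outer ports)
after d2, the pattern on (b1, b2, b3, b4) reads {out.1, out.2, out.3, b2.1, b2.3, b3.1, b3.3, b4.1, b4.2, b4.3} {b1.1} {b1.2} {b1.3, b2.2} {b3.2} (out.j = its outer ports)


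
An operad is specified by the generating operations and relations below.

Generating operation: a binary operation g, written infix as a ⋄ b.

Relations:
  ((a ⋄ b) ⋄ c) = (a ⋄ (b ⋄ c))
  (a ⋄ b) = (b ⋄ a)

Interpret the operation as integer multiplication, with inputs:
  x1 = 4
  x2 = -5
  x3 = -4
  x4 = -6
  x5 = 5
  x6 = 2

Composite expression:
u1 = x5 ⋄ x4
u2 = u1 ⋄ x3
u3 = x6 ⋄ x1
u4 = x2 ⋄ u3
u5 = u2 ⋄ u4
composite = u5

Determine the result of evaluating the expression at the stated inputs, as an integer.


-4800


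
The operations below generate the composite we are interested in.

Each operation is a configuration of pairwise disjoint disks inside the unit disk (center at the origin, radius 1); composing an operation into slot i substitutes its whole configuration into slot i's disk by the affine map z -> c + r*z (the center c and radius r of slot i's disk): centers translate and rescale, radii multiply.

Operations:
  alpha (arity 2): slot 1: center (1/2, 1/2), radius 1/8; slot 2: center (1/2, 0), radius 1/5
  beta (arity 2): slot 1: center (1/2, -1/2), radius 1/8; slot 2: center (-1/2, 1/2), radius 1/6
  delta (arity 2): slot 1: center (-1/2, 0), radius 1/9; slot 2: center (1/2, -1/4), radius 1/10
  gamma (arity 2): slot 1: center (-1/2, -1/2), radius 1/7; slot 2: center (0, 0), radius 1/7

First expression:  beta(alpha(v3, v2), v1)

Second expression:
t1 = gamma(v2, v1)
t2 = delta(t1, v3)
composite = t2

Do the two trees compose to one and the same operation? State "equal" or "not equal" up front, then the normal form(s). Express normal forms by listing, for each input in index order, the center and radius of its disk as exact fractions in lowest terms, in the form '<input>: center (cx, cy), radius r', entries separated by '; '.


The first composite normalizes to v1: center (-1/2, 1/2), radius 1/6; v2: center (9/16, -1/2), radius 1/40; v3: center (9/16, -7/16), radius 1/64
The second composite normalizes to v1: center (-1/2, 0), radius 1/63; v2: center (-5/9, -1/18), radius 1/63; v3: center (1/2, -1/4), radius 1/10
Distinct normal forms: not equal.

not equal: they reduce to v1: center (-1/2, 1/2), radius 1/6; v2: center (9/16, -1/2), radius 1/40; v3: center (9/16, -7/16), radius 1/64 and v1: center (-1/2, 0), radius 1/63; v2: center (-5/9, -1/18), radius 1/63; v3: center (1/2, -1/4), radius 1/10


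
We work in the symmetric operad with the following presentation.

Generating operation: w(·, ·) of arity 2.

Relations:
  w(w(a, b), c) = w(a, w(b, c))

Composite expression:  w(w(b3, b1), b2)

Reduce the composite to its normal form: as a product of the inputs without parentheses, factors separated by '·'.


b3 · b1 · b2

Under associativity of w, the answer is the b's in reading order.
w(b3, b1) spells out as b3 · b1
w(w(b3, b1), b2) spells out as b3 · b1 · b2


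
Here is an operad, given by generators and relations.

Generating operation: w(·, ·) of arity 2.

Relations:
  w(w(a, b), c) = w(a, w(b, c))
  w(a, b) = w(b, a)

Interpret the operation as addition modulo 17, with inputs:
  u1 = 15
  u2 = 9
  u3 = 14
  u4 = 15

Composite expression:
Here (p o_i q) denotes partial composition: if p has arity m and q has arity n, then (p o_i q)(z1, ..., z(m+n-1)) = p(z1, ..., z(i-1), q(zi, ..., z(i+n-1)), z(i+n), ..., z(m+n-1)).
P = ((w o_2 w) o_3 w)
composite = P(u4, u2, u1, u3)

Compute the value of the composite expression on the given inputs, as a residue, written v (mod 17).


2 (mod 17)

w(u1, u3) = 12
w(u2, w(u1, u3)) = 4
w(u4, w(u2, w(u1, u3))) = 2
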